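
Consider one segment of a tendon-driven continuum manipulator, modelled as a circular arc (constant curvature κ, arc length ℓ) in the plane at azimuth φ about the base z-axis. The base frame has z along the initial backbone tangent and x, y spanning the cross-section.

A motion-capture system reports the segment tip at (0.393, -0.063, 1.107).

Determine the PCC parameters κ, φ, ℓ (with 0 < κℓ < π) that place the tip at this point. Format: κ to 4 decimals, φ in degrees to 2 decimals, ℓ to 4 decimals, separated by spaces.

0.5752 350.89 1.2001

ρ = √(x²+y²) = √(0.393² + -0.063²) = 0.39802
φ = atan2(y, x) mod 360° = atan2(-0.063, 0.393) = 350.8927°
|p|² = ρ² + z² = 0.39802² + 1.107² = 1.38387
κ = 2ρ / |p|² = 2×0.39802 / 1.38387 = 0.57523
θ = 2·atan2(ρ, z) = 2·atan2(0.39802, 1.107) = 0.69031 rad
ℓ = θ/κ = 0.69031/0.57523 = 1.20006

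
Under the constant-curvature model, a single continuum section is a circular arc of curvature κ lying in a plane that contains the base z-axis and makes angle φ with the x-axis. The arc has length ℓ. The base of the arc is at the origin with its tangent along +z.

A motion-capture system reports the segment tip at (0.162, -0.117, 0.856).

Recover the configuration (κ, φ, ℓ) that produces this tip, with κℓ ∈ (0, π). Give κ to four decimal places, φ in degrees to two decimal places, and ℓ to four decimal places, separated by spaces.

0.5173 324.16 0.8868

ρ = √(x²+y²) = √(0.162² + -0.117²) = 0.19983
φ = atan2(y, x) mod 360° = atan2(-0.117, 0.162) = 324.1623°
|p|² = ρ² + z² = 0.19983² + 0.856² = 0.77267
κ = 2ρ / |p|² = 2×0.19983 / 0.77267 = 0.51725
θ = 2·atan2(ρ, z) = 2·atan2(0.19983, 0.856) = 0.45868 rad
ℓ = θ/κ = 0.45868/0.51725 = 0.88677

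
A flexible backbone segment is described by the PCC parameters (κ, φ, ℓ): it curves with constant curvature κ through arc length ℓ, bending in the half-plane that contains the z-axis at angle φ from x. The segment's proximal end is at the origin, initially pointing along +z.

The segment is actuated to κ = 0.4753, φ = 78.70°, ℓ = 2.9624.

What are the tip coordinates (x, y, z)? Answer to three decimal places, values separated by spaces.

0.345 1.729 2.076

θ = κ·ℓ = 0.4753 × 2.9624 = 1.40803 rad
ρ = (1 − cos θ)/κ = (1 − 0.16205)/0.4753 = 1.76299
z = sin θ / κ = 0.98678/0.4753 = 2.07613
x = ρ cos φ = 1.76299 × cos(78.70°) = 0.34545
y = ρ sin φ = 1.76299 × sin(78.70°) = 1.72882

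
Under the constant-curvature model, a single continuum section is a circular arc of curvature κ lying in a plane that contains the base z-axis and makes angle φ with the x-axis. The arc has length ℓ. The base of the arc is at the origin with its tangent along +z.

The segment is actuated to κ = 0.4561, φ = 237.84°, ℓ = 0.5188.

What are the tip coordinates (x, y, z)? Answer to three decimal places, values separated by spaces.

θ = κ·ℓ = 0.4561 × 0.5188 = 0.23662 rad
ρ = (1 − cos θ)/κ = (1 − 0.97213)/0.4561 = 0.06109
z = sin θ / κ = 0.23442/0.4561 = 0.51397
x = ρ cos φ = 0.06109 × cos(237.84°) = -0.03252
y = ρ sin φ = 0.06109 × sin(237.84°) = -0.05172

-0.033 -0.052 0.514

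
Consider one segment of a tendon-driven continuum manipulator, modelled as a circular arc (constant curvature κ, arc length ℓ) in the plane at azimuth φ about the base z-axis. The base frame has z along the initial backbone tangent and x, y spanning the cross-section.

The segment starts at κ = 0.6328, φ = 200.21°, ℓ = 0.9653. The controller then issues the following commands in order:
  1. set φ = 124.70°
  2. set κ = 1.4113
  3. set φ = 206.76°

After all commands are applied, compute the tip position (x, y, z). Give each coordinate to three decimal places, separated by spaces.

initial: κ=0.6328, φ=200.21°, ℓ=0.9653
cmd 1: set φ=124.70° → (κ,φ,ℓ)=(0.6328,124.70°,0.9653) → tip=(-0.1627,0.2349,0.9064)
cmd 2: set κ=1.4113 → (κ,φ,ℓ)=(1.4113,124.70°,0.9653) → tip=(-0.3199,0.4620,0.6932)
cmd 3: set φ=206.76° → (κ,φ,ℓ)=(1.4113,206.76°,0.9653) → tip=(-0.5017,-0.2530,0.6932)

-0.502 -0.253 0.693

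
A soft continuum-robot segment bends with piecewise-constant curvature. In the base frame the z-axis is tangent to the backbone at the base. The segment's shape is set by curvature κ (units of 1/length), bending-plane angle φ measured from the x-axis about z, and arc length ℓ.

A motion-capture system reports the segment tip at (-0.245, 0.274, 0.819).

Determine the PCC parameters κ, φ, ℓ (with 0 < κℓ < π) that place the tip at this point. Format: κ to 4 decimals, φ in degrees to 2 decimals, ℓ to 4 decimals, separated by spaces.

0.9122 131.80 0.9249

ρ = √(x²+y²) = √(-0.245² + 0.274²) = 0.36756
φ = atan2(y, x) mod 360° = atan2(0.274, -0.245) = 131.8018°
|p|² = ρ² + z² = 0.36756² + 0.819² = 0.80586
κ = 2ρ / |p|² = 2×0.36756 / 0.80586 = 0.91222
θ = 2·atan2(ρ, z) = 2·atan2(0.36756, 0.819) = 0.84370 rad
ℓ = θ/κ = 0.84370/0.91222 = 0.92489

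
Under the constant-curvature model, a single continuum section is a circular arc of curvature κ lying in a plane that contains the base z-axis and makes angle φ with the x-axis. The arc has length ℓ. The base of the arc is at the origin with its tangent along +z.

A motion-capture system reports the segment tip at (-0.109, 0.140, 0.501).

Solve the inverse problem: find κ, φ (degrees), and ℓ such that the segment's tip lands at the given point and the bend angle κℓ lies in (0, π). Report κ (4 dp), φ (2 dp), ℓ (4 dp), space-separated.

1.2562 127.90 0.5419

ρ = √(x²+y²) = √(-0.109² + 0.140²) = 0.17743
φ = atan2(y, x) mod 360° = atan2(0.140, -0.109) = 127.9033°
|p|² = ρ² + z² = 0.17743² + 0.501² = 0.28248
κ = 2ρ / |p|² = 2×0.17743 / 0.28248 = 1.25621
θ = 2·atan2(ρ, z) = 2·atan2(0.17743, 0.501) = 0.68073 rad
ℓ = θ/κ = 0.68073/1.25621 = 0.54189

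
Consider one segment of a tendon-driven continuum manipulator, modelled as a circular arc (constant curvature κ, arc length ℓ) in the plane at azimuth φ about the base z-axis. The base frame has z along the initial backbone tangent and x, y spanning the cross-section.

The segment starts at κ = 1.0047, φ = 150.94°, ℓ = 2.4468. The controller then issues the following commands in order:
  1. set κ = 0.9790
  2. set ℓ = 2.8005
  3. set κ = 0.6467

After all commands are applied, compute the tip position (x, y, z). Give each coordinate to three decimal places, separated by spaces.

initial: κ=1.0047, φ=150.94°, ℓ=2.4468
cmd 1: set κ=0.9790 → (κ,φ,ℓ)=(0.9790,150.94°,2.4468) → tip=(-1.5485,0.8605,0.6934)
cmd 2: set ℓ=2.8005 → (κ,φ,ℓ)=(0.9790,150.94°,2.8005) → tip=(-1.7153,0.9531,0.3977)
cmd 3: set κ=0.6467 → (κ,φ,ℓ)=(0.6467,150.94°,2.8005) → tip=(-1.6733,0.9298,1.5019)

-1.673 0.930 1.502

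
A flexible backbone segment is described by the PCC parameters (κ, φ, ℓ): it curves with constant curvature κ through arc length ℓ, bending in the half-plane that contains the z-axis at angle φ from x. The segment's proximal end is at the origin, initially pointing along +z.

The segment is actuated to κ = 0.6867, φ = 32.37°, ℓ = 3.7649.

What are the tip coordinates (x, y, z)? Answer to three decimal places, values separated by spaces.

2.274 1.442 0.769

θ = κ·ℓ = 0.6867 × 3.7649 = 2.58536 rad
ρ = (1 − cos θ)/κ = (1 − -0.84925)/0.6867 = 2.69295
z = sin θ / κ = 0.52799/0.6867 = 0.76888
x = ρ cos φ = 2.69295 × cos(32.37°) = 2.27449
y = ρ sin φ = 2.69295 × sin(32.37°) = 1.44176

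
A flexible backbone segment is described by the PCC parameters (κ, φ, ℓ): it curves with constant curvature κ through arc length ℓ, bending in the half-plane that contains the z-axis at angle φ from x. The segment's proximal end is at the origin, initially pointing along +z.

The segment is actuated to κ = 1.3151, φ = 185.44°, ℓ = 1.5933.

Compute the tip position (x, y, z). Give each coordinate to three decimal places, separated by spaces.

-1.136 -0.108 0.658

θ = κ·ℓ = 1.3151 × 1.5933 = 2.09535 rad
ρ = (1 − cos θ)/κ = (1 − -0.50083)/1.3151 = 1.14123
z = sin θ / κ = 0.86555/1.3151 = 0.65816
x = ρ cos φ = 1.14123 × cos(185.44°) = -1.13609
y = ρ sin φ = 1.14123 × sin(185.44°) = -0.10819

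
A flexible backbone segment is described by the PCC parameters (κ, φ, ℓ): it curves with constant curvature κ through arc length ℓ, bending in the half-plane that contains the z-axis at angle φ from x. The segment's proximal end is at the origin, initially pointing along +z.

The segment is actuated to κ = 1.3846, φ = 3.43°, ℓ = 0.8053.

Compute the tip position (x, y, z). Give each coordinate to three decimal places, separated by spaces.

θ = κ·ℓ = 1.3846 × 0.8053 = 1.11502 rad
ρ = (1 − cos θ)/κ = (1 − 0.44016)/1.3846 = 0.40433
z = sin θ / κ = 0.89792/1.3846 = 0.64850
x = ρ cos φ = 0.40433 × cos(3.43°) = 0.40361
y = ρ sin φ = 0.40433 × sin(3.43°) = 0.02419

0.404 0.024 0.649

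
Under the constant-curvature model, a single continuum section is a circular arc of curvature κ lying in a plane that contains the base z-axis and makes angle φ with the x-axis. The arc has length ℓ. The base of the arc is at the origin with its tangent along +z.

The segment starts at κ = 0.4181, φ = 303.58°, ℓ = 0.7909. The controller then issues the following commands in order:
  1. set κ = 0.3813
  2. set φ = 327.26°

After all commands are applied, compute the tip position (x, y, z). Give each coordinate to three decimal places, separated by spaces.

0.100 -0.064 0.779

initial: κ=0.4181, φ=303.58°, ℓ=0.7909
cmd 1: set κ=0.3813 → (κ,φ,ℓ)=(0.3813,303.58°,0.7909) → tip=(0.0655,-0.0986,0.7790)
cmd 2: set φ=327.26° → (κ,φ,ℓ)=(0.3813,327.26°,0.7909) → tip=(0.0996,-0.0640,0.7790)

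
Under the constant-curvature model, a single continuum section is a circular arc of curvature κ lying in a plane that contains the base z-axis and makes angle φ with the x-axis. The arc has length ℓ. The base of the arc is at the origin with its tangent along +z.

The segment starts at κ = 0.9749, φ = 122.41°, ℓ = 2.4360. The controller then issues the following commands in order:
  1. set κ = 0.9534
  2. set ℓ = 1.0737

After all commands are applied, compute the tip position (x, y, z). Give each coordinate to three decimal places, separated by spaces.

-0.270 0.425 0.896

initial: κ=0.9749, φ=122.41°, ℓ=2.4360
cmd 1: set κ=0.9534 → (κ,φ,ℓ)=(0.9534,122.41°,2.4360) → tip=(-0.9461,1.4902,0.7662)
cmd 2: set ℓ=1.0737 → (κ,φ,ℓ)=(0.9534,122.41°,1.0737) → tip=(-0.2697,0.4248,0.8958)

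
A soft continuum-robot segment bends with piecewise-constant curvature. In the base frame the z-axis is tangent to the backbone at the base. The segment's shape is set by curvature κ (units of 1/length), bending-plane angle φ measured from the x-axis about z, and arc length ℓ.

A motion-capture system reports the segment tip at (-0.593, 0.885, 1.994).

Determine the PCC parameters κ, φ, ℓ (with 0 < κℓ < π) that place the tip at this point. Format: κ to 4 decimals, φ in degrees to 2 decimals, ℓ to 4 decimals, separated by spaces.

0.4169 123.82 2.3541

ρ = √(x²+y²) = √(-0.593² + 0.885²) = 1.06530
φ = atan2(y, x) mod 360° = atan2(0.885, -0.593) = 123.8243°
|p|² = ρ² + z² = 1.06530² + 1.994² = 5.11091
κ = 2ρ / |p|² = 2×1.06530 / 5.11091 = 0.41687
θ = 2·atan2(ρ, z) = 2·atan2(1.06530, 1.994) = 0.98135 rad
ℓ = θ/κ = 0.98135/0.41687 = 2.35406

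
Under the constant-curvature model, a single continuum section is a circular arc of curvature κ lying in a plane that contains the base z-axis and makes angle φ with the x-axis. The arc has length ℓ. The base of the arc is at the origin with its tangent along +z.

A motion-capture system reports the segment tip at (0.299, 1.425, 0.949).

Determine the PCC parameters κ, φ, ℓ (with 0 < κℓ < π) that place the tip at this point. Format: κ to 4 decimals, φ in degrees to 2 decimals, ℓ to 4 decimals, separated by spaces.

ρ = √(x²+y²) = √(0.299² + 1.425²) = 1.45603
φ = atan2(y, x) mod 360° = atan2(1.425, 0.299) = 78.1498°
|p|² = ρ² + z² = 1.45603² + 0.949² = 3.02063
κ = 2ρ / |p|² = 2×1.45603 / 3.02063 = 0.96406
θ = 2·atan2(ρ, z) = 2·atan2(1.45603, 0.949) = 1.98635 rad
ℓ = θ/κ = 1.98635/0.96406 = 2.06041

0.9641 78.15 2.0604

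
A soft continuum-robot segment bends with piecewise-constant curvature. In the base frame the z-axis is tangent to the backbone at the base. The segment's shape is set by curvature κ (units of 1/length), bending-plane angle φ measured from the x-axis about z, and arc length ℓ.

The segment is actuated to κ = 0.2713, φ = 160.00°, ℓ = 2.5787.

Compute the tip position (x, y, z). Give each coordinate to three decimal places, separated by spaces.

θ = κ·ℓ = 0.2713 × 2.5787 = 0.69960 rad
ρ = (1 − cos θ)/κ = (1 − 0.76510)/0.2713 = 0.86583
z = sin θ / κ = 0.64391/0.2713 = 2.37343
x = ρ cos φ = 0.86583 × cos(160.00°) = -0.81362
y = ρ sin φ = 0.86583 × sin(160.00°) = 0.29613

-0.814 0.296 2.373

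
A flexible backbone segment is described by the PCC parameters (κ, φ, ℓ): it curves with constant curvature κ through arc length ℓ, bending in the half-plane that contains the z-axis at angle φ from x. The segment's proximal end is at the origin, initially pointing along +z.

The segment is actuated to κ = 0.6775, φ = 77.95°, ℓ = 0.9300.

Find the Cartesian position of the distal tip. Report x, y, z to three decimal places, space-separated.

θ = κ·ℓ = 0.6775 × 0.9300 = 0.63008 rad
ρ = (1 − cos θ)/κ = (1 − 0.80798)/0.6775 = 0.28342
z = sin θ / κ = 0.58921/0.6775 = 0.86968
x = ρ cos φ = 0.28342 × cos(77.95°) = 0.05917
y = ρ sin φ = 0.28342 × sin(77.95°) = 0.27717

0.059 0.277 0.870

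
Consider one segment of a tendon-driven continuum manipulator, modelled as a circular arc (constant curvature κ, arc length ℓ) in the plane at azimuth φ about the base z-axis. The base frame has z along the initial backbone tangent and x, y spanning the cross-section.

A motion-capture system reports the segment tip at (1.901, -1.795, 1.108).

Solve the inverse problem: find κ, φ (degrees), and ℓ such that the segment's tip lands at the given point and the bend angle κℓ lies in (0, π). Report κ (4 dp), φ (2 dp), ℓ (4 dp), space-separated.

ρ = √(x²+y²) = √(1.901² + -1.795²) = 2.61454
φ = atan2(y, x) mod 360° = atan2(-1.795, 1.901) = 316.6428°
|p|² = ρ² + z² = 2.61454² + 1.108² = 8.06349
κ = 2ρ / |p|² = 2×2.61454 / 8.06349 = 0.64849
θ = 2·atan2(ρ, z) = 2·atan2(2.61454, 1.108) = 2.33991 rad
ℓ = θ/κ = 2.33991/0.64849 = 3.60825

0.6485 316.64 3.6083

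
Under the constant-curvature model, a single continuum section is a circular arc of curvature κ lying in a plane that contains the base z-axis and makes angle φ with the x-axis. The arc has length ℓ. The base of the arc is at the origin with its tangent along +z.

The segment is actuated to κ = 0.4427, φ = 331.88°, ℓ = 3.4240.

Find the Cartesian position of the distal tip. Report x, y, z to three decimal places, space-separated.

θ = κ·ℓ = 0.4427 × 3.4240 = 1.51580 rad
ρ = (1 − cos θ)/κ = (1 − 0.05496)/0.4427 = 2.13471
z = sin θ / κ = 0.99849/0.4427 = 2.25545
x = ρ cos φ = 2.13471 × cos(331.88°) = 1.88273
y = ρ sin φ = 2.13471 × sin(331.88°) = -1.00613

1.883 -1.006 2.255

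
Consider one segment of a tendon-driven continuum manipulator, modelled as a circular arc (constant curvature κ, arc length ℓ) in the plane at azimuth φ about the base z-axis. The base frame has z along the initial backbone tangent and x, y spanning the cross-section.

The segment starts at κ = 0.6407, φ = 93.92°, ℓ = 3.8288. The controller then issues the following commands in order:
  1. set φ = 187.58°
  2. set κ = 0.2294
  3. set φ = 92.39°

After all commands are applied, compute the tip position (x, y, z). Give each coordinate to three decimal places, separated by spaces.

-0.066 1.575 3.355

initial: κ=0.6407, φ=93.92°, ℓ=3.8288
cmd 1: set φ=187.58° → (κ,φ,ℓ)=(0.6407,187.58°,3.8288) → tip=(-2.7419,-0.3649,0.9917)
cmd 2: set κ=0.2294 → (κ,φ,ℓ)=(0.2294,187.58°,3.8288) → tip=(-1.5623,-0.2079,3.3552)
cmd 3: set φ=92.39° → (κ,φ,ℓ)=(0.2294,92.39°,3.8288) → tip=(-0.0657,1.5747,3.3552)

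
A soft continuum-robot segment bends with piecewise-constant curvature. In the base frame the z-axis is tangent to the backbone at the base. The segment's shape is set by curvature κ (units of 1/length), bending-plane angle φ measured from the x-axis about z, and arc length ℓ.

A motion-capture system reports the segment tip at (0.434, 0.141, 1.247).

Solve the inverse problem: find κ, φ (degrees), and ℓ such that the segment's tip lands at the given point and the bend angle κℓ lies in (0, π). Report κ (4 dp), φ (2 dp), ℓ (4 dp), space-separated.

ρ = √(x²+y²) = √(0.434² + 0.141²) = 0.45633
φ = atan2(y, x) mod 360° = atan2(0.141, 0.434) = 17.9982°
|p|² = ρ² + z² = 0.45633² + 1.247² = 1.76325
κ = 2ρ / |p|² = 2×0.45633 / 1.76325 = 0.51760
θ = 2·atan2(ρ, z) = 2·atan2(0.45633, 1.247) = 0.70161 rad
ℓ = θ/κ = 0.70161/0.51760 = 1.35550

0.5176 18.00 1.3555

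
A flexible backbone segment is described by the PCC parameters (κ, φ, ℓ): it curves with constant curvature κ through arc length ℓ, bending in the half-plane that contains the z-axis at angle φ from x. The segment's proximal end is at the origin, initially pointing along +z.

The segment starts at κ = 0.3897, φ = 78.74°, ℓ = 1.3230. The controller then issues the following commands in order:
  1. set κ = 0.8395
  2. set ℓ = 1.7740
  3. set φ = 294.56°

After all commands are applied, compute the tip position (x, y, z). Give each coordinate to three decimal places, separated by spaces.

initial: κ=0.3897, φ=78.74°, ℓ=1.3230
cmd 1: set κ=0.8395 → (κ,φ,ℓ)=(0.8395,78.74°,1.3230) → tip=(0.1293,0.6495,1.0673)
cmd 2: set ℓ=1.7740 → (κ,φ,ℓ)=(0.8395,78.74°,1.7740) → tip=(0.2137,1.0731,1.1872)
cmd 3: set φ=294.56° → (κ,φ,ℓ)=(0.8395,294.56°,1.7740) → tip=(0.4548,-0.9952,1.1872)

0.455 -0.995 1.187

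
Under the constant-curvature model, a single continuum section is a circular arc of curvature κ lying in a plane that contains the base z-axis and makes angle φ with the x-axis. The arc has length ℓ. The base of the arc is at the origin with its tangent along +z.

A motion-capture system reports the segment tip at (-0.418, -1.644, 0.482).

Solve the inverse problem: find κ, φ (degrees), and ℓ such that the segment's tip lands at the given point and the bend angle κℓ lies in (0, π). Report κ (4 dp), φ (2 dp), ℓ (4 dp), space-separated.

ρ = √(x²+y²) = √(-0.418² + -1.644²) = 1.69631
φ = atan2(y, x) mod 360° = atan2(-1.644, -0.418) = 255.7344°
|p|² = ρ² + z² = 1.69631² + 0.482² = 3.10978
κ = 2ρ / |p|² = 2×1.69631 / 3.10978 = 1.09095
θ = 2·atan2(ρ, z) = 2·atan2(1.69631, 0.482) = 2.58789 rad
ℓ = θ/κ = 2.58789/1.09095 = 2.37215

1.0909 255.73 2.3721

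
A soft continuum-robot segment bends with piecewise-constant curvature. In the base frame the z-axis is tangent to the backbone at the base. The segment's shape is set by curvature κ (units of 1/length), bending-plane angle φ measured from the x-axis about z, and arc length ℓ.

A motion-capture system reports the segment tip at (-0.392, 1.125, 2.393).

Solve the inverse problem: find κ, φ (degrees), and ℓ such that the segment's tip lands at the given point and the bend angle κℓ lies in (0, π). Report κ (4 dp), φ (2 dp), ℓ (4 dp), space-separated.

ρ = √(x²+y²) = √(-0.392² + 1.125²) = 1.19134
φ = atan2(y, x) mod 360° = atan2(1.125, -0.392) = 109.2106°
|p|² = ρ² + z² = 1.19134² + 2.393² = 7.14574
κ = 2ρ / |p|² = 2×1.19134 / 7.14574 = 0.33344
θ = 2·atan2(ρ, z) = 2·atan2(1.19134, 2.393) = 0.92384 rad
ℓ = θ/κ = 0.92384/0.33344 = 2.77063

0.3334 109.21 2.7706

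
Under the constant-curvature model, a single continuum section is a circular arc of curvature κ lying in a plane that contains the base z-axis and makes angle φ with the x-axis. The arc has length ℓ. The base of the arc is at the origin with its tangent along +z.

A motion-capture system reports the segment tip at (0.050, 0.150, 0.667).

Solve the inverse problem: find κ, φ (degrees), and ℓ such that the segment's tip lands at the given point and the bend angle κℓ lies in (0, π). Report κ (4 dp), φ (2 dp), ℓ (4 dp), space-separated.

ρ = √(x²+y²) = √(0.050² + 0.150²) = 0.15811
φ = atan2(y, x) mod 360° = atan2(0.150, 0.050) = 71.5651°
|p|² = ρ² + z² = 0.15811² + 0.667² = 0.46989
κ = 2ρ / |p|² = 2×0.15811 / 0.46989 = 0.67298
θ = 2·atan2(ρ, z) = 2·atan2(0.15811, 0.667) = 0.46551 rad
ℓ = θ/κ = 0.46551/0.67298 = 0.69171

0.6730 71.57 0.6917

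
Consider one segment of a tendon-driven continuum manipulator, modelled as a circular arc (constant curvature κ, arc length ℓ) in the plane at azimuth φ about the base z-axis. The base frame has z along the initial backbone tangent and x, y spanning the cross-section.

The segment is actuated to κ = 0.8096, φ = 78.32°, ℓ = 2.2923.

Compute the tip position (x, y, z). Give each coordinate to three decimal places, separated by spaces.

θ = κ·ℓ = 0.8096 × 2.2923 = 1.85585 rad
ρ = (1 − cos θ)/κ = (1 − -0.28121)/0.8096 = 1.58252
z = sin θ / κ = 0.95965/0.8096 = 1.18534
x = ρ cos φ = 1.58252 × cos(78.32°) = 0.32037
y = ρ sin φ = 1.58252 × sin(78.32°) = 1.54975

0.320 1.550 1.185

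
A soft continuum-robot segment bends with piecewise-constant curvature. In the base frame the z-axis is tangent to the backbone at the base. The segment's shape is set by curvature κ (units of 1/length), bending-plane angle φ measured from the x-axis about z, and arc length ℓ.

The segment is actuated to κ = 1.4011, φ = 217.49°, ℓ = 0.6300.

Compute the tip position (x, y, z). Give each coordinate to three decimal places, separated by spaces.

θ = κ·ℓ = 1.4011 × 0.6300 = 0.88269 rad
ρ = (1 − cos θ)/κ = (1 − 0.63507)/1.4011 = 0.26046
z = sin θ / κ = 0.77245/1.4011 = 0.55132
x = ρ cos φ = 0.26046 × cos(217.49°) = -0.20666
y = ρ sin φ = 0.26046 × sin(217.49°) = -0.15852

-0.207 -0.159 0.551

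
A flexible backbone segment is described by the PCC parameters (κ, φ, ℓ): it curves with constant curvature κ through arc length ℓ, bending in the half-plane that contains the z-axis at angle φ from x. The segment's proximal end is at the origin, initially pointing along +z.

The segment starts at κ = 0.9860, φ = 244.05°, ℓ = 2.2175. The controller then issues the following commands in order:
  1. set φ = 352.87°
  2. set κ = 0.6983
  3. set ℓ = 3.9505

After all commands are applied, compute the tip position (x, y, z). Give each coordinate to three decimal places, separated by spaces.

2.739 -0.343 0.535

initial: κ=0.9860, φ=244.05°, ℓ=2.2175
cmd 1: set φ=352.87° → (κ,φ,ℓ)=(0.9860,352.87°,2.2175) → tip=(1.5875,-0.1986,0.8280)
cmd 2: set κ=0.6983 → (κ,φ,ℓ)=(0.6983,352.87°,2.2175) → tip=(1.3893,-0.1738,1.4317)
cmd 3: set ℓ=3.9505 → (κ,φ,ℓ)=(0.6983,352.87°,3.9505) → tip=(2.7390,-0.3426,0.5351)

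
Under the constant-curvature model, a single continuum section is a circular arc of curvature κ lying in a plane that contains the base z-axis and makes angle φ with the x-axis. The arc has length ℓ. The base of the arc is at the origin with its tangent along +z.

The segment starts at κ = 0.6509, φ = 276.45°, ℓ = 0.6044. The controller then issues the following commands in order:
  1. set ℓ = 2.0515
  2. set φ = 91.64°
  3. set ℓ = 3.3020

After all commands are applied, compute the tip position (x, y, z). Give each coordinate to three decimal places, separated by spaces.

initial: κ=0.6509, φ=276.45°, ℓ=0.6044
cmd 1: set ℓ=2.0515 → (κ,φ,ℓ)=(0.6509,276.45°,2.0515) → tip=(0.1323,-1.1704,1.4939)
cmd 2: set φ=91.64° → (κ,φ,ℓ)=(0.6509,91.64°,2.0515) → tip=(-0.0337,1.1774,1.4939)
cmd 3: set ℓ=3.3020 → (κ,φ,ℓ)=(0.6509,91.64°,3.3020) → tip=(-0.0680,2.3753,1.2864)

-0.068 2.375 1.286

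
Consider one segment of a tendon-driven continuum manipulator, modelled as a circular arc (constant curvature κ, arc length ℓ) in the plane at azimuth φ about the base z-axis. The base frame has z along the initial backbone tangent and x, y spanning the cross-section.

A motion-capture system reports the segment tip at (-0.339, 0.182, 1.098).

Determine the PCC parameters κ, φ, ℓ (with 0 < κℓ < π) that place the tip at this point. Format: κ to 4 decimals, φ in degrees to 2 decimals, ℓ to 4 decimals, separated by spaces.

ρ = √(x²+y²) = √(-0.339² + 0.182²) = 0.38477
φ = atan2(y, x) mod 360° = atan2(0.182, -0.339) = 151.7698°
|p|² = ρ² + z² = 0.38477² + 1.098² = 1.35365
κ = 2ρ / |p|² = 2×0.38477 / 1.35365 = 0.56849
θ = 2·atan2(ρ, z) = 2·atan2(0.38477, 1.098) = 0.67411 rad
ℓ = θ/κ = 0.67411/0.56849 = 1.18579

0.5685 151.77 1.1858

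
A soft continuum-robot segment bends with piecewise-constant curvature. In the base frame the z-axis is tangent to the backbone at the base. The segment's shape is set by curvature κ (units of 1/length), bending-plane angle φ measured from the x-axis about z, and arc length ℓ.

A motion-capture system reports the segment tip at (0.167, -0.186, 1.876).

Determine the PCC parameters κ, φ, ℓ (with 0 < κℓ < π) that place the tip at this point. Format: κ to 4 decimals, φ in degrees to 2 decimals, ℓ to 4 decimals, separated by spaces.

ρ = √(x²+y²) = √(0.167² + -0.186²) = 0.24997
φ = atan2(y, x) mod 360° = atan2(-0.186, 0.167) = 311.9191°
|p|² = ρ² + z² = 0.24997² + 1.876² = 3.58186
κ = 2ρ / |p|² = 2×0.24997 / 3.58186 = 0.13958
θ = 2·atan2(ρ, z) = 2·atan2(0.24997, 1.876) = 0.26493 rad
ℓ = θ/κ = 0.26493/0.13958 = 1.89813

0.1396 311.92 1.8981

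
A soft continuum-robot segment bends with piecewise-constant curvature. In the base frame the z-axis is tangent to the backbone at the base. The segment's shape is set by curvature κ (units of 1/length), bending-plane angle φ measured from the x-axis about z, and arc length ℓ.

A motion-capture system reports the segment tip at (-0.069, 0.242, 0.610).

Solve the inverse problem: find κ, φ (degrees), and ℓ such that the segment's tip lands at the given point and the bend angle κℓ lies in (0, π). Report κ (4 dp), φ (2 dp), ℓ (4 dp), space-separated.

ρ = √(x²+y²) = √(-0.069² + 0.242²) = 0.25164
φ = atan2(y, x) mod 360° = atan2(0.242, -0.069) = 105.9141°
|p|² = ρ² + z² = 0.25164² + 0.610² = 0.43542
κ = 2ρ / |p|² = 2×0.25164 / 0.43542 = 1.15586
θ = 2·atan2(ρ, z) = 2·atan2(0.25164, 0.610) = 0.78253 rad
ℓ = θ/κ = 0.78253/1.15586 = 0.67701

1.1559 105.91 0.6770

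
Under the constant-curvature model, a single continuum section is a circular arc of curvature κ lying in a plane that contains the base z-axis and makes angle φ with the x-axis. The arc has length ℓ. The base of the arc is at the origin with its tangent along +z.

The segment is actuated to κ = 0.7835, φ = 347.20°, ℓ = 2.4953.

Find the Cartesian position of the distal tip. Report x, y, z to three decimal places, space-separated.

θ = κ·ℓ = 0.7835 × 2.4953 = 1.95507 rad
ρ = (1 − cos θ)/κ = (1 − -0.37488)/0.7835 = 1.75480
z = sin θ / κ = 0.92707/0.7835 = 1.18324
x = ρ cos φ = 1.75480 × cos(347.20°) = 1.71119
y = ρ sin φ = 1.75480 × sin(347.20°) = -0.38877

1.711 -0.389 1.183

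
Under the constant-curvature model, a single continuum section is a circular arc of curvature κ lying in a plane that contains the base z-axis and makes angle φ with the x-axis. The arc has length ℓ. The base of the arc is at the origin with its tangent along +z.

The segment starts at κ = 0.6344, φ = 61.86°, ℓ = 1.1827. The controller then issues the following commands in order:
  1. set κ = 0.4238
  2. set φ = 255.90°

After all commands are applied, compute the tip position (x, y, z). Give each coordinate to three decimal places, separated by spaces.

initial: κ=0.6344, φ=61.86°, ℓ=1.1827
cmd 1: set κ=0.4238 → (κ,φ,ℓ)=(0.4238,61.86°,1.1827) → tip=(0.1369,0.2559,1.1338)
cmd 2: set φ=255.90° → (κ,φ,ℓ)=(0.4238,255.90°,1.1827) → tip=(-0.0707,-0.2815,1.1338)

-0.071 -0.282 1.134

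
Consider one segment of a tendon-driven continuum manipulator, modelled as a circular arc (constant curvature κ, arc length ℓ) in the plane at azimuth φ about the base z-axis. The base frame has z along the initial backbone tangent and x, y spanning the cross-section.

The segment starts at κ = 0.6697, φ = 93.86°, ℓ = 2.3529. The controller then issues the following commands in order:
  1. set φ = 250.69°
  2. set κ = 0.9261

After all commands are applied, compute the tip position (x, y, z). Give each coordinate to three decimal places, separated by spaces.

initial: κ=0.6697, φ=93.86°, ℓ=2.3529
cmd 1: set φ=250.69° → (κ,φ,ℓ)=(0.6697,250.69°,2.3529) → tip=(-0.4962,-1.4162,1.4932)
cmd 2: set κ=0.9261 → (κ,φ,ℓ)=(0.9261,250.69°,2.3529) → tip=(-0.5611,-1.6013,0.8862)

-0.561 -1.601 0.886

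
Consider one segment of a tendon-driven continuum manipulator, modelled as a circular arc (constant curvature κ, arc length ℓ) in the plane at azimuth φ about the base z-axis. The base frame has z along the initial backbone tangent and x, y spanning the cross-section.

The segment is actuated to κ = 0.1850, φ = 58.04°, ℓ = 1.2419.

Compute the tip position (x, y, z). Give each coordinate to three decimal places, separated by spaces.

0.075 0.121 1.231

θ = κ·ℓ = 0.1850 × 1.2419 = 0.22975 rad
ρ = (1 − cos θ)/κ = (1 − 0.97372)/0.1850 = 0.14204
z = sin θ / κ = 0.22774/0.1850 = 1.23100
x = ρ cos φ = 0.14204 × cos(58.04°) = 0.07518
y = ρ sin φ = 0.14204 × sin(58.04°) = 0.12051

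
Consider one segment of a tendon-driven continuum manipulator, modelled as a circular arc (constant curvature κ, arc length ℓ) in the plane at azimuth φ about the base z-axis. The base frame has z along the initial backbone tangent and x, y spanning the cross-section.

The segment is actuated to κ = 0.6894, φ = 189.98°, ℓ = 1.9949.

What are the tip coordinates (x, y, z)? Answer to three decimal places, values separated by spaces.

θ = κ·ℓ = 0.6894 × 1.9949 = 1.37528 rad
ρ = (1 − cos θ)/κ = (1 − 0.19427)/0.6894 = 1.16874
z = sin θ / κ = 0.98095/0.6894 = 1.42290
x = ρ cos φ = 1.16874 × cos(189.98°) = -1.15106
y = ρ sin φ = 1.16874 × sin(189.98°) = -0.20255

-1.151 -0.203 1.423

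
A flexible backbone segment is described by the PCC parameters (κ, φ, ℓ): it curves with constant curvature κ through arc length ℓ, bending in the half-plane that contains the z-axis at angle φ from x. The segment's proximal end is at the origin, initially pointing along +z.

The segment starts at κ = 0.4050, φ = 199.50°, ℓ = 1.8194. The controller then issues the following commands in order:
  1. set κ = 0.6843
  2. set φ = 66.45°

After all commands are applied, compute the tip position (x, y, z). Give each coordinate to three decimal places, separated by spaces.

initial: κ=0.4050, φ=199.50°, ℓ=1.8194
cmd 1: set κ=0.6843 → (κ,φ,ℓ)=(0.6843,199.50°,1.8194) → tip=(-0.9367,-0.3317,1.3845)
cmd 2: set φ=66.45° → (κ,φ,ℓ)=(0.6843,66.45°,1.8194) → tip=(0.3970,0.9109,1.3845)

0.397 0.911 1.384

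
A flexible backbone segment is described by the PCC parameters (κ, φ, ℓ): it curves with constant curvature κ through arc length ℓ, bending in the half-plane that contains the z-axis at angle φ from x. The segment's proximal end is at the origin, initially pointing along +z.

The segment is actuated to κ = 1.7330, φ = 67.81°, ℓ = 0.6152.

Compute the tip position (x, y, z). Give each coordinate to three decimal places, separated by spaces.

θ = κ·ℓ = 1.7330 × 0.6152 = 1.06614 rad
ρ = (1 − cos θ)/κ = (1 − 0.48351)/1.7330 = 0.29804
z = sin θ / κ = 0.87534/1.7330 = 0.50510
x = ρ cos φ = 0.29804 × cos(67.81°) = 0.11256
y = ρ sin φ = 0.29804 × sin(67.81°) = 0.27596

0.113 0.276 0.505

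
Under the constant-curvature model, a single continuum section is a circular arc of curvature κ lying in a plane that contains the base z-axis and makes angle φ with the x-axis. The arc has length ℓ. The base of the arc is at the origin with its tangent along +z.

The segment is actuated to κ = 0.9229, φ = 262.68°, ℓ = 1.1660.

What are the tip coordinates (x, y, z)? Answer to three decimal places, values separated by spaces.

θ = κ·ℓ = 0.9229 × 1.1660 = 1.07610 rad
ρ = (1 − cos θ)/κ = (1 − 0.47476)/0.9229 = 0.56912
z = sin θ / κ = 0.88011/0.9229 = 0.95364
x = ρ cos φ = 0.56912 × cos(262.68°) = -0.07251
y = ρ sin φ = 0.56912 × sin(262.68°) = -0.56448

-0.073 -0.564 0.954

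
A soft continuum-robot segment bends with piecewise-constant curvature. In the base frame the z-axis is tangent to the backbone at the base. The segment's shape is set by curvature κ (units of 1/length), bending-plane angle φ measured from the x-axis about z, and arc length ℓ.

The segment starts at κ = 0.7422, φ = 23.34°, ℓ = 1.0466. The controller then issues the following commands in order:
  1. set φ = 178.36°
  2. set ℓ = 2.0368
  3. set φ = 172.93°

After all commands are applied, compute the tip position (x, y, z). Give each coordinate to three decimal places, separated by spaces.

-1.258 0.156 1.345

initial: κ=0.7422, φ=23.34°, ℓ=1.0466
cmd 1: set φ=178.36° → (κ,φ,ℓ)=(0.7422,178.36°,1.0466) → tip=(-0.3863,0.0111,0.9445)
cmd 2: set ℓ=2.0368 → (κ,φ,ℓ)=(0.7422,178.36°,2.0368) → tip=(-1.2673,0.0363,1.3450)
cmd 3: set φ=172.93° → (κ,φ,ℓ)=(0.7422,172.93°,2.0368) → tip=(-1.2581,0.1560,1.3450)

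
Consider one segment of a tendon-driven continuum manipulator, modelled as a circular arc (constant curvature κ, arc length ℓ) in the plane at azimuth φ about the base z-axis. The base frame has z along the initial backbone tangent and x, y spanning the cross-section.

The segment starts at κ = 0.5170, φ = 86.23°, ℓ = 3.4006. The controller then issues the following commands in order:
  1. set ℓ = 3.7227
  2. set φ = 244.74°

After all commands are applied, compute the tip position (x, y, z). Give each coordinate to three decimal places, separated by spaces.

-1.111 -2.355 1.814

initial: κ=0.5170, φ=86.23°, ℓ=3.4006
cmd 1: set ℓ=3.7227 → (κ,φ,ℓ)=(0.5170,86.23°,3.7227) → tip=(0.1712,2.5988,1.8144)
cmd 2: set φ=244.74° → (κ,φ,ℓ)=(0.5170,244.74°,3.7227) → tip=(-1.1114,-2.3554,1.8144)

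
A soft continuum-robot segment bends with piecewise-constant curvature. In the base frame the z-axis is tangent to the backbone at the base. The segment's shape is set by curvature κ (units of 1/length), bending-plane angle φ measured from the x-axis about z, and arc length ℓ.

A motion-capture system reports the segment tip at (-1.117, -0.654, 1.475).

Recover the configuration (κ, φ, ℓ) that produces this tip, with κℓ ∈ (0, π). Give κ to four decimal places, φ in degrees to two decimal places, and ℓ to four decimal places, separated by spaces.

ρ = √(x²+y²) = √(-1.117² + -0.654²) = 1.29437
φ = atan2(y, x) mod 360° = atan2(-0.654, -1.117) = 210.3488°
|p|² = ρ² + z² = 1.29437² + 1.475² = 3.85103
κ = 2ρ / |p|² = 2×1.29437 / 3.85103 = 0.67222
θ = 2·atan2(ρ, z) = 2·atan2(1.29437, 1.475) = 1.44054 rad
ℓ = θ/κ = 1.44054/0.67222 = 2.14295

0.6722 210.35 2.1429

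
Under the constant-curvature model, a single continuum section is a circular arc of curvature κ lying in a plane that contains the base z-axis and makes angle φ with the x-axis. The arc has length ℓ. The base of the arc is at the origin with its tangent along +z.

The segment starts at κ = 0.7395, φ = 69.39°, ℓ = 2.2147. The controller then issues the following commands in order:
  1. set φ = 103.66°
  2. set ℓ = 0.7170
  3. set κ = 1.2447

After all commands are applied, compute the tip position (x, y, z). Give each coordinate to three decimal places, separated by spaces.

initial: κ=0.7395, φ=69.39°, ℓ=2.2147
cmd 1: set φ=103.66° → (κ,φ,ℓ)=(0.7395,103.66°,2.2147) → tip=(-0.3407,1.4020,1.3492)
cmd 2: set ℓ=0.7170 → (κ,φ,ℓ)=(0.7395,103.66°,0.7170) → tip=(-0.0438,0.1804,0.6839)
cmd 3: set κ=1.2447 → (κ,φ,ℓ)=(1.2447,103.66°,0.7170) → tip=(-0.0707,0.2908,0.6255)

-0.071 0.291 0.626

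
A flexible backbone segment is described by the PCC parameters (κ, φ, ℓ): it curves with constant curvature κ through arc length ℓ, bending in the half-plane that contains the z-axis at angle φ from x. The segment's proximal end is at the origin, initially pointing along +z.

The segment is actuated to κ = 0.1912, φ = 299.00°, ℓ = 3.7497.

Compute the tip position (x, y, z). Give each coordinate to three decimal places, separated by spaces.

θ = κ·ℓ = 0.1912 × 3.7497 = 0.71694 rad
ρ = (1 − cos θ)/κ = (1 − 0.75382)/0.1912 = 1.28756
z = sin θ / κ = 0.65708/0.1912 = 3.43663
x = ρ cos φ = 1.28756 × cos(299.00°) = 0.62422
y = ρ sin φ = 1.28756 × sin(299.00°) = -1.12613

0.624 -1.126 3.437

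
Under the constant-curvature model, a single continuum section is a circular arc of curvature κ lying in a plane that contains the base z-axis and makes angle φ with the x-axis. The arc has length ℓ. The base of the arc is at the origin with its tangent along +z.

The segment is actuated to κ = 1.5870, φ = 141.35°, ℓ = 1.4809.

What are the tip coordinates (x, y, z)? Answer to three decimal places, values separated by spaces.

-0.838 0.670 0.448

θ = κ·ℓ = 1.5870 × 1.4809 = 2.35019 rad
ρ = (1 − cos θ)/κ = (1 − -0.70285)/1.5870 = 1.07300
z = sin θ / κ = 0.71134/1.5870 = 0.44823
x = ρ cos φ = 1.07300 × cos(141.35°) = -0.83799
y = ρ sin φ = 1.07300 × sin(141.35°) = 0.67015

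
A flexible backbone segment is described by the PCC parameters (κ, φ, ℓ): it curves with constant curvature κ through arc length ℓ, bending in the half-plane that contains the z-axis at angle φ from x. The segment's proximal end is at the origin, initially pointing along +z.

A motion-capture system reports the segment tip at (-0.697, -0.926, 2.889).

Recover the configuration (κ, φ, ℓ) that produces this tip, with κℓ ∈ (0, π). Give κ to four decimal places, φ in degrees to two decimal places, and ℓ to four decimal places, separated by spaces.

0.2392 233.03 3.1896

ρ = √(x²+y²) = √(-0.697² + -0.926²) = 1.15900
φ = atan2(y, x) mod 360° = atan2(-0.926, -0.697) = 233.0312°
|p|² = ρ² + z² = 1.15900² + 2.889² = 9.68961
κ = 2ρ / |p|² = 2×1.15900 / 9.68961 = 0.23923
θ = 2·atan2(ρ, z) = 2·atan2(1.15900, 2.889) = 0.76304 rad
ℓ = θ/κ = 0.76304/0.23923 = 3.18963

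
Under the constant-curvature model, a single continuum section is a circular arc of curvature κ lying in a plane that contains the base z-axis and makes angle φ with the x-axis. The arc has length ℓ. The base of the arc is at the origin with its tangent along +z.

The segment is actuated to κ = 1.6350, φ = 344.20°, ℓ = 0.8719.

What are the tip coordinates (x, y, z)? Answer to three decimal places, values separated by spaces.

0.503 -0.142 0.605

θ = κ·ℓ = 1.6350 × 0.8719 = 1.42556 rad
ρ = (1 − cos θ)/κ = (1 − 0.14473)/1.6350 = 0.52310
z = sin θ / κ = 0.98947/1.6350 = 0.60518
x = ρ cos φ = 0.52310 × cos(344.20°) = 0.50334
y = ρ sin φ = 0.52310 × sin(344.20°) = -0.14243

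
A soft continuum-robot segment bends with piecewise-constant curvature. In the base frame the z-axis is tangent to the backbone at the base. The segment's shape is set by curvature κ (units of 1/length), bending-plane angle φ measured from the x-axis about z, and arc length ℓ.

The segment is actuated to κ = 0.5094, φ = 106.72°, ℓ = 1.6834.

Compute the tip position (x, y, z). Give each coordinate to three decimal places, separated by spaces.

θ = κ·ℓ = 0.5094 × 1.6834 = 0.85752 rad
ρ = (1 − cos θ)/κ = (1 − 0.65431)/0.5094 = 0.67862
z = sin θ / κ = 0.75622/0.5094 = 1.48454
x = ρ cos φ = 0.67862 × cos(106.72°) = -0.19523
y = ρ sin φ = 0.67862 × sin(106.72°) = 0.64993

-0.195 0.650 1.485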